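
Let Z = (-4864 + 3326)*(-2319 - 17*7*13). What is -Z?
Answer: -5945908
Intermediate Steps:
Z = 5945908 (Z = -1538*(-2319 - 119*13) = -1538*(-2319 - 1547) = -1538*(-3866) = 5945908)
-Z = -1*5945908 = -5945908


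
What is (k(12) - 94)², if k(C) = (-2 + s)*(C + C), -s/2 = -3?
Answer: 4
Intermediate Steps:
s = 6 (s = -2*(-3) = 6)
k(C) = 8*C (k(C) = (-2 + 6)*(C + C) = 4*(2*C) = 8*C)
(k(12) - 94)² = (8*12 - 94)² = (96 - 94)² = 2² = 4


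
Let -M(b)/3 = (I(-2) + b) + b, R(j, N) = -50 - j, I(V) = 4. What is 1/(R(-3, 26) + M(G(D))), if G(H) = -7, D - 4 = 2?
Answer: -1/17 ≈ -0.058824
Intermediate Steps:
D = 6 (D = 4 + 2 = 6)
M(b) = -12 - 6*b (M(b) = -3*((4 + b) + b) = -3*(4 + 2*b) = -12 - 6*b)
1/(R(-3, 26) + M(G(D))) = 1/((-50 - 1*(-3)) + (-12 - 6*(-7))) = 1/((-50 + 3) + (-12 + 42)) = 1/(-47 + 30) = 1/(-17) = -1/17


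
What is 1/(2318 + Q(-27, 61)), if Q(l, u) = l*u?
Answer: 1/671 ≈ 0.0014903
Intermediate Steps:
1/(2318 + Q(-27, 61)) = 1/(2318 - 27*61) = 1/(2318 - 1647) = 1/671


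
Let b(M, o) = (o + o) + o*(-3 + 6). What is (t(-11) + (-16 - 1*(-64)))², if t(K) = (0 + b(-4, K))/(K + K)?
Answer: 10201/4 ≈ 2550.3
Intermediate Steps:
b(M, o) = 5*o (b(M, o) = 2*o + o*3 = 2*o + 3*o = 5*o)
t(K) = 5/2 (t(K) = (0 + 5*K)/(K + K) = (5*K)/((2*K)) = (5*K)*(1/(2*K)) = 5/2)
(t(-11) + (-16 - 1*(-64)))² = (5/2 + (-16 - 1*(-64)))² = (5/2 + (-16 + 64))² = (5/2 + 48)² = (101/2)² = 10201/4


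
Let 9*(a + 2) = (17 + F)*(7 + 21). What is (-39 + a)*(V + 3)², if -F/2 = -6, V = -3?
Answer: 0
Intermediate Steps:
F = 12 (F = -2*(-6) = 12)
a = 794/9 (a = -2 + ((17 + 12)*(7 + 21))/9 = -2 + (29*28)/9 = -2 + (⅑)*812 = -2 + 812/9 = 794/9 ≈ 88.222)
(-39 + a)*(V + 3)² = (-39 + 794/9)*(-3 + 3)² = (443/9)*0² = (443/9)*0 = 0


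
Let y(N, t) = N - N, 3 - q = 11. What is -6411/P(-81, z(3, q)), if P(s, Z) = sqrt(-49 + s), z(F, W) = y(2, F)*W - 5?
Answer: 6411*I*sqrt(130)/130 ≈ 562.28*I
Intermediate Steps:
q = -8 (q = 3 - 1*11 = 3 - 11 = -8)
y(N, t) = 0
z(F, W) = -5 (z(F, W) = 0*W - 5 = 0 - 5 = -5)
-6411/P(-81, z(3, q)) = -6411/sqrt(-49 - 81) = -6411*(-I*sqrt(130)/130) = -(-6411)*I*sqrt(130)/130 = 6411*I*sqrt(130)/130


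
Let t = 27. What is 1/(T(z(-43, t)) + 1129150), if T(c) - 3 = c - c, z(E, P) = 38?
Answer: 1/1129153 ≈ 8.8562e-7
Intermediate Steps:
T(c) = 3 (T(c) = 3 + (c - c) = 3 + 0 = 3)
1/(T(z(-43, t)) + 1129150) = 1/(3 + 1129150) = 1/1129153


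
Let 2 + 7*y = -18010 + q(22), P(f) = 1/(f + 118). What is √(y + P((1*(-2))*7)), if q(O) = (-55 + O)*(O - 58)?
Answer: I*√318443398/364 ≈ 49.025*I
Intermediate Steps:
q(O) = (-58 + O)*(-55 + O) (q(O) = (-55 + O)*(-58 + O) = (-58 + O)*(-55 + O))
P(f) = 1/(118 + f)
y = -16824/7 (y = -2/7 + (-18010 + (3190 + 22² - 113*22))/7 = -2/7 + (-18010 + (3190 + 484 - 2486))/7 = -2/7 + (-18010 + 1188)/7 = -2/7 + (⅐)*(-16822) = -2/7 - 16822/7 = -16824/7 ≈ -2403.4)
√(y + P((1*(-2))*7)) = √(-16824/7 + 1/(118 + (1*(-2))*7)) = √(-16824/7 + 1/(118 - 2*7)) = √(-16824/7 + 1/(118 - 14)) = √(-16824/7 + 1/104) = √(-1749689/728) = I*√318443398/364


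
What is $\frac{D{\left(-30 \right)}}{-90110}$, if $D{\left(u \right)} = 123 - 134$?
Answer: $\frac{11}{90110} \approx 0.00012207$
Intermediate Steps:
$D{\left(u \right)} = -11$ ($D{\left(u \right)} = 123 - 134 = -11$)
$\frac{D{\left(-30 \right)}}{-90110} = - \frac{11}{-90110} = \left(-11\right) \left(- \frac{1}{90110}\right) = \frac{11}{90110}$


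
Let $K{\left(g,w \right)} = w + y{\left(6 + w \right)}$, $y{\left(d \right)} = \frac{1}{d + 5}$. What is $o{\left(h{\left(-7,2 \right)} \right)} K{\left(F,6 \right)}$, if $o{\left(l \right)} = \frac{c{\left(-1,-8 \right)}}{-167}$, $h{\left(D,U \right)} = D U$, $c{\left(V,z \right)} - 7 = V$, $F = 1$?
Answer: $- \frac{618}{2839} \approx -0.21768$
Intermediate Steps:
$c{\left(V,z \right)} = 7 + V$
$y{\left(d \right)} = \frac{1}{5 + d}$
$o{\left(l \right)} = - \frac{6}{167}$ ($o{\left(l \right)} = \frac{7 - 1}{-167} = 6 \left(- \frac{1}{167}\right) = - \frac{6}{167}$)
$K{\left(g,w \right)} = w + \frac{1}{11 + w}$ ($K{\left(g,w \right)} = w + \frac{1}{5 + \left(6 + w\right)} = w + \frac{1}{11 + w}$)
$o{\left(h{\left(-7,2 \right)} \right)} K{\left(F,6 \right)} = - \frac{6 \frac{1 + 6 \left(11 + 6\right)}{11 + 6}}{167} = - \frac{6 \frac{1 + 6 \cdot 17}{17}}{167} = - \frac{6 \frac{1 + 102}{17}}{167} = - \frac{6 \cdot \frac{1}{17} \cdot 103}{167} = \left(- \frac{6}{167}\right) \frac{103}{17} = - \frac{618}{2839}$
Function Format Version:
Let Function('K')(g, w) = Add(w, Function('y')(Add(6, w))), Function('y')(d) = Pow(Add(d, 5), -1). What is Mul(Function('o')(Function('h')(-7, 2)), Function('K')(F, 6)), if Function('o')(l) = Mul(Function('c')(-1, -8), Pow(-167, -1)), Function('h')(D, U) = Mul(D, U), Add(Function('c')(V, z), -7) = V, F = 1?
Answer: Rational(-618, 2839) ≈ -0.21768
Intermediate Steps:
Function('c')(V, z) = Add(7, V)
Function('y')(d) = Pow(Add(5, d), -1)
Function('o')(l) = Rational(-6, 167) (Function('o')(l) = Mul(Add(7, -1), Pow(-167, -1)) = Mul(6, Rational(-1, 167)) = Rational(-6, 167))
Function('K')(g, w) = Add(w, Pow(Add(11, w), -1)) (Function('K')(g, w) = Add(w, Pow(Add(5, Add(6, w)), -1)) = Add(w, Pow(Add(11, w), -1)))
Mul(Function('o')(Function('h')(-7, 2)), Function('K')(F, 6)) = Mul(Rational(-6, 167), Mul(Pow(Add(11, 6), -1), Add(1, Mul(6, Add(11, 6))))) = Mul(Rational(-6, 167), Mul(Pow(17, -1), Add(1, Mul(6, 17)))) = Mul(Rational(-6, 167), Mul(Rational(1, 17), Add(1, 102))) = Mul(Rational(-6, 167), Mul(Rational(1, 17), 103)) = Mul(Rational(-6, 167), Rational(103, 17)) = Rational(-618, 2839)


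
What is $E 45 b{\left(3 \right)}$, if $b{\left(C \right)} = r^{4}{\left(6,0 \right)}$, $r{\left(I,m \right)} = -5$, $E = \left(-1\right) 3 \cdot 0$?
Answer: $0$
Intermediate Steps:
$E = 0$ ($E = \left(-3\right) 0 = 0$)
$b{\left(C \right)} = 625$ ($b{\left(C \right)} = \left(-5\right)^{4} = 625$)
$E 45 b{\left(3 \right)} = 0 \cdot 45 \cdot 625 = 0 \cdot 625 = 0$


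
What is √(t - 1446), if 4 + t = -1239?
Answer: I*√2689 ≈ 51.856*I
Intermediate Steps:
t = -1243 (t = -4 - 1239 = -1243)
√(t - 1446) = √(-1243 - 1446) = √(-2689) = I*√2689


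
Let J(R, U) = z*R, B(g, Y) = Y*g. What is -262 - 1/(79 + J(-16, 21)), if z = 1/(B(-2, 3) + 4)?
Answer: -22795/87 ≈ -262.01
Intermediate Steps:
z = -½ (z = 1/(3*(-2) + 4) = 1/(-6 + 4) = 1/(-2) = -½ ≈ -0.50000)
J(R, U) = -R/2
-262 - 1/(79 + J(-16, 21)) = -262 - 1/(79 - ½*(-16)) = -262 - 1/(79 + 8) = -262 - 1/87 = -22795/87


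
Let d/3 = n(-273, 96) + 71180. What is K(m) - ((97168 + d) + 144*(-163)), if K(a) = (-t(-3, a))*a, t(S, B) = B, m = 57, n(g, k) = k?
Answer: -290773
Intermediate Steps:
d = 213828 (d = 3*(96 + 71180) = 3*71276 = 213828)
K(a) = -a² (K(a) = (-a)*a = -a²)
K(m) - ((97168 + d) + 144*(-163)) = -1*57² - ((97168 + 213828) + 144*(-163)) = -1*3249 - (310996 - 23472) = -3249 - 1*287524 = -3249 - 287524 = -290773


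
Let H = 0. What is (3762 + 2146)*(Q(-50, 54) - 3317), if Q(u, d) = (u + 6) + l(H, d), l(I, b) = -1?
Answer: -19862696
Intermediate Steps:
Q(u, d) = 5 + u (Q(u, d) = (u + 6) - 1 = (6 + u) - 1 = 5 + u)
(3762 + 2146)*(Q(-50, 54) - 3317) = (3762 + 2146)*((5 - 50) - 3317) = 5908*(-45 - 3317) = 5908*(-3362) = -19862696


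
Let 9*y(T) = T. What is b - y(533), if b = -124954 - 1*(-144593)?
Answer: 176218/9 ≈ 19580.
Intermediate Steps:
y(T) = T/9
b = 19639 (b = -124954 + 144593 = 19639)
b - y(533) = 19639 - 533/9 = 176218/9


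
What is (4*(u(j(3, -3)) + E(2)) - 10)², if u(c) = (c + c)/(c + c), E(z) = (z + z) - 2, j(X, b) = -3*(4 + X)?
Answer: 4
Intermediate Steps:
j(X, b) = -12 - 3*X
E(z) = -2 + 2*z (E(z) = 2*z - 2 = -2 + 2*z)
u(c) = 1 (u(c) = (2*c)/((2*c)) = (2*c)*(1/(2*c)) = 1)
(4*(u(j(3, -3)) + E(2)) - 10)² = (4*(1 + (-2 + 2*2)) - 10)² = (4*(1 + (-2 + 4)) - 10)² = (4*(1 + 2) - 10)² = (4*3 - 10)² = (12 - 10)² = 2² = 4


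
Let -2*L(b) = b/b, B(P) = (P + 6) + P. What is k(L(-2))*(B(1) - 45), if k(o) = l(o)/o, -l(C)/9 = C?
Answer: 333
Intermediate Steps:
l(C) = -9*C
B(P) = 6 + 2*P (B(P) = (6 + P) + P = 6 + 2*P)
L(b) = -1/2 (L(b) = -b/(2*b) = -1/2*1 = -1/2)
k(o) = -9 (k(o) = (-9*o)/o = -9)
k(L(-2))*(B(1) - 45) = -9*((6 + 2*1) - 45) = -9*((6 + 2) - 45) = -9*(8 - 45) = -9*(-37) = 333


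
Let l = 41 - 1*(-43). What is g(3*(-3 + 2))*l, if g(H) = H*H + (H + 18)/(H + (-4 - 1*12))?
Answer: 13104/19 ≈ 689.68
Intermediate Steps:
g(H) = H² + (18 + H)/(-16 + H) (g(H) = H² + (18 + H)/(H + (-4 - 12)) = H² + (18 + H)/(H - 16) = H² + (18 + H)/(-16 + H))
l = 84 (l = 41 + 43 = 84)
g(3*(-3 + 2))*l = ((18 + 3*(-3 + 2) + (3*(-3 + 2))³ - 16*9*(-3 + 2)²)/(-16 + 3*(-3 + 2)))*84 = ((18 + 3*(-1) + (3*(-1))³ - 16*(3*(-1))²)/(-16 + 3*(-1)))*84 = ((18 - 3 + (-3)³ - 16*(-3)²)/(-16 - 3))*84 = ((18 - 3 - 27 - 16*9)/(-19))*84 = -(18 - 3 - 27 - 144)/19*84 = -1/19*(-156)*84 = (156/19)*84 = 13104/19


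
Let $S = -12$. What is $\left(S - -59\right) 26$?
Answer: $1222$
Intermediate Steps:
$\left(S - -59\right) 26 = \left(-12 - -59\right) 26 = \left(-12 + 59\right) 26 = 47 \cdot 26 = 1222$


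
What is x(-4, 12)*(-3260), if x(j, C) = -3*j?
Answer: -39120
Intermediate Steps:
x(-4, 12)*(-3260) = -3*(-4)*(-3260) = 12*(-3260) = -39120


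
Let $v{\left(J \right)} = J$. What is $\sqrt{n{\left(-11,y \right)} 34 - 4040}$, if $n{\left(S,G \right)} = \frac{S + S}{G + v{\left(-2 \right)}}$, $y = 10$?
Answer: $\frac{i \sqrt{16534}}{2} \approx 64.292 i$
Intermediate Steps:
$n{\left(S,G \right)} = \frac{2 S}{-2 + G}$ ($n{\left(S,G \right)} = \frac{S + S}{G - 2} = \frac{2 S}{-2 + G}$)
$\sqrt{n{\left(-11,y \right)} 34 - 4040} = \sqrt{2 \left(-11\right) \frac{1}{-2 + 10} \cdot 34 - 4040} = \sqrt{2 \left(-11\right) \frac{1}{8} \cdot 34 - 4040} = \sqrt{\left(- \frac{11}{4}\right) 34 - 4040} = \sqrt{- \frac{187}{2} - 4040} = \sqrt{- \frac{8267}{2}} = \frac{i \sqrt{16534}}{2}$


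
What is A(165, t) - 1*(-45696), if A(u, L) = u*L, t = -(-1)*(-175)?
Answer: 16821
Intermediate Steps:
t = -175 (t = -1*175 = -175)
A(u, L) = L*u
A(165, t) - 1*(-45696) = -175*165 - 1*(-45696) = -28875 + 45696 = 16821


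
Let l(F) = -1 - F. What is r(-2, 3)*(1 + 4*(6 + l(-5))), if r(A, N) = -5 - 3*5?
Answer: -820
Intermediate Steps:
r(A, N) = -20 (r(A, N) = -5 - 15 = -20)
r(-2, 3)*(1 + 4*(6 + l(-5))) = -20*(1 + 4*(6 + (-1 - 1*(-5)))) = -20*(1 + 4*(6 + (-1 + 5))) = -20*(1 + 4*(6 + 4)) = -20*(1 + 4*10) = -20*(1 + 40) = -20*41 = -820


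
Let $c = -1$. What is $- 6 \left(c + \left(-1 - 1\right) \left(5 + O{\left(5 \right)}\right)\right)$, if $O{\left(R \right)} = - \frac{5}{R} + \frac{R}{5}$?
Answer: $66$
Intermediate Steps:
$O{\left(R \right)} = - \frac{5}{R} + \frac{R}{5}$ ($O{\left(R \right)} = - \frac{5}{R} + R \frac{1}{5} = - \frac{5}{R} + \frac{R}{5}$)
$- 6 \left(c + \left(-1 - 1\right) \left(5 + O{\left(5 \right)}\right)\right) = - 6 \left(-1 + \left(-1 - 1\right) \left(5 + \left(- \frac{5}{5} + \frac{1}{5} \cdot 5\right)\right)\right) = - 6 \left(-1 - 2 \left(5 + \left(\left(-5\right) \frac{1}{5} + 1\right)\right)\right) = - 6 \left(-1 - 2 \left(5 + \left(-1 + 1\right)\right)\right) = - 6 \left(-1 - 2 \left(5 + 0\right)\right) = - 6 \left(-1 - 10\right) = \left(-6\right) \left(-11\right) = 66$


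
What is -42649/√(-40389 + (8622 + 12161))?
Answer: 42649*I*√19606/19606 ≈ 304.59*I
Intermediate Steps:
-42649/√(-40389 + (8622 + 12161)) = -42649/√(-40389 + 20783) = -42649*(-I*√19606/19606) = -(-42649)*I*√19606/19606 = 42649*I*√19606/19606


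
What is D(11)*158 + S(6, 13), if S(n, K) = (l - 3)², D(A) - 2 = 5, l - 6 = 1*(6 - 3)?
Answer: 1142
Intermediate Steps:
l = 9 (l = 6 + 1*(6 - 3) = 6 + 1*3 = 6 + 3 = 9)
D(A) = 7 (D(A) = 2 + 5 = 7)
S(n, K) = 36 (S(n, K) = (9 - 3)² = 6² = 36)
D(11)*158 + S(6, 13) = 7*158 + 36 = 1106 + 36 = 1142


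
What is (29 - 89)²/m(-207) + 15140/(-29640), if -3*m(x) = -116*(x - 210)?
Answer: -4385267/5973942 ≈ -0.73407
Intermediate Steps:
m(x) = -8120 + 116*x/3 (m(x) = -(-116)*(x - 210)/3 = -(-116)*(-210 + x)/3 = -(24360 - 116*x)/3 = -8120 + 116*x/3)
(29 - 89)²/m(-207) + 15140/(-29640) = (29 - 89)²/(-8120 + (116/3)*(-207)) + 15140/(-29640) = (-60)²/(-8120 - 8004) + 15140*(-1/29640) = 3600/(-16124) - 757/1482 = 3600*(-1/16124) - 757/1482 = -900/4031 - 757/1482 = -4385267/5973942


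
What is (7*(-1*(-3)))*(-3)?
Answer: -63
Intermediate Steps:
(7*(-1*(-3)))*(-3) = (7*3)*(-3) = 21*(-3) = -63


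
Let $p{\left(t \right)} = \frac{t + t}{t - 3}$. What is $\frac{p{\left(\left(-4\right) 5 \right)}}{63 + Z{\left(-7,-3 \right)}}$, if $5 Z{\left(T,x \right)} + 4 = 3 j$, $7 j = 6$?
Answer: $\frac{280}{10097} \approx 0.027731$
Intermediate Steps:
$j = \frac{6}{7}$ ($j = \frac{1}{7} \cdot 6 = \frac{6}{7} \approx 0.85714$)
$Z{\left(T,x \right)} = - \frac{2}{7}$ ($Z{\left(T,x \right)} = - \frac{4}{5} + \frac{3 \cdot \frac{6}{7}}{5} = - \frac{4}{5} + \frac{1}{5} \cdot \frac{18}{7} = - \frac{4}{5} + \frac{18}{35} = - \frac{2}{7}$)
$p{\left(t \right)} = \frac{2 t}{-3 + t}$
$\frac{p{\left(\left(-4\right) 5 \right)}}{63 + Z{\left(-7,-3 \right)}} = \frac{2 \left(\left(-4\right) 5\right) \frac{1}{-3 - 20}}{63 - \frac{2}{7}} = \frac{2 \left(-20\right) \frac{1}{-3 - 20}}{\frac{439}{7}} = \frac{7 \cdot 2 \left(-20\right) \frac{1}{-23}}{439} = \frac{7 \cdot 2 \left(-20\right) \left(- \frac{1}{23}\right)}{439} = \frac{7}{439} \cdot \frac{40}{23} = \frac{280}{10097}$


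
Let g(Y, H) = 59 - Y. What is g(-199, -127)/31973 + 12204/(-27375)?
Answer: -127711914/291753625 ≈ -0.43774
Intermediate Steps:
g(-199, -127)/31973 + 12204/(-27375) = (59 - 1*(-199))/31973 + 12204/(-27375) = (59 + 199)*(1/31973) + 12204*(-1/27375) = 258*(1/31973) - 4068/9125 = 258/31973 - 4068/9125 = -127711914/291753625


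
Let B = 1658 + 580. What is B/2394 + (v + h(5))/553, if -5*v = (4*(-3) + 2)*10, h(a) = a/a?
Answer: 30664/31521 ≈ 0.97281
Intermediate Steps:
h(a) = 1
B = 2238
v = 20 (v = -(4*(-3) + 2)*10/5 = -(-12 + 2)*10/5 = -(-2)*10 = -⅕*(-100) = 20)
B/2394 + (v + h(5))/553 = 2238/2394 + (20 + 1)/553 = 2238*(1/2394) + 21*(1/553) = 373/399 + 3/79 = 30664/31521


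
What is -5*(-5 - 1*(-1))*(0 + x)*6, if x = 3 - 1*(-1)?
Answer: 480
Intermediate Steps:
x = 4 (x = 3 + 1 = 4)
-5*(-5 - 1*(-1))*(0 + x)*6 = -5*(-5 - 1*(-1))*(0 + 4)*6 = -5*(-5 + 1)*4*6 = -(-20)*4*6 = -5*(-16)*6 = 80*6 = 480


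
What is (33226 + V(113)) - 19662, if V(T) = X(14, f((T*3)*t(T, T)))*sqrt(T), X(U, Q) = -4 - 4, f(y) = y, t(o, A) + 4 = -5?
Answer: 13564 - 8*sqrt(113) ≈ 13479.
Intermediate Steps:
t(o, A) = -9 (t(o, A) = -4 - 5 = -9)
X(U, Q) = -8
V(T) = -8*sqrt(T)
(33226 + V(113)) - 19662 = (33226 - 8*sqrt(113)) - 19662 = 13564 - 8*sqrt(113)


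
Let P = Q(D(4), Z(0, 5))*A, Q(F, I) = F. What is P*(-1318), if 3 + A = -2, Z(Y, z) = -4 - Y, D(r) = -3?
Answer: -19770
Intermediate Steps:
A = -5 (A = -3 - 2 = -5)
P = 15 (P = -3*(-5) = 15)
P*(-1318) = 15*(-1318) = -19770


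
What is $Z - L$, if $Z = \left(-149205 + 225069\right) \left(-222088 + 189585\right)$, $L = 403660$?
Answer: $-2466211252$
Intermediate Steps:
$Z = -2465807592$ ($Z = 75864 \left(-32503\right) = -2465807592$)
$Z - L = -2465807592 - 403660 = -2466211252$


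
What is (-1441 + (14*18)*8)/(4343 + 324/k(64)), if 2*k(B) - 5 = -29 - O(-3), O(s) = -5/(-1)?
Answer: 16675/125299 ≈ 0.13308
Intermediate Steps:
O(s) = 5 (O(s) = -5*(-1) = 5)
k(B) = -29/2 (k(B) = 5/2 + (-29 - 1*5)/2 = 5/2 + (-29 - 5)/2 = 5/2 + (½)*(-34) = 5/2 - 17 = -29/2)
(-1441 + (14*18)*8)/(4343 + 324/k(64)) = (-1441 + (14*18)*8)/(4343 + 324/(-29/2)) = (-1441 + 252*8)/(4343 + 324*(-2/29)) = (-1441 + 2016)/(4343 - 648/29) = 575/(125299/29) = 575*(29/125299) = 16675/125299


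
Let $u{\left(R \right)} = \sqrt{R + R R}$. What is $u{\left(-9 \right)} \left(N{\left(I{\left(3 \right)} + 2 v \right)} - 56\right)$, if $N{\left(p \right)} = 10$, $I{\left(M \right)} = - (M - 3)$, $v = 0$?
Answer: $- 276 \sqrt{2} \approx -390.32$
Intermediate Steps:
$I{\left(M \right)} = 3 - M$ ($I{\left(M \right)} = - (-3 + M) = 3 - M$)
$u{\left(R \right)} = \sqrt{R + R^{2}}$
$u{\left(-9 \right)} \left(N{\left(I{\left(3 \right)} + 2 v \right)} - 56\right) = \sqrt{- 9 \left(1 - 9\right)} \left(10 - 56\right) = \sqrt{\left(-9\right) \left(-8\right)} \left(-46\right) = \sqrt{72} \left(-46\right) = 6 \sqrt{2} \left(-46\right) = - 276 \sqrt{2}$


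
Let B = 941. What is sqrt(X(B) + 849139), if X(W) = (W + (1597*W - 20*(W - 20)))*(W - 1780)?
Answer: I*sqrt(1245315883) ≈ 35289.0*I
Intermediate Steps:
X(W) = (-1780 + W)*(400 + 1578*W) (X(W) = (W + (1597*W - 20*(-20 + W)))*(-1780 + W) = (W + (1597*W + (400 - 20*W)))*(-1780 + W) = (W + (400 + 1577*W))*(-1780 + W) = (400 + 1578*W)*(-1780 + W) = (-1780 + W)*(400 + 1578*W))
sqrt(X(B) + 849139) = sqrt((-712000 - 2808440*941 + 1578*941**2) + 849139) = sqrt((-712000 - 2642742040 + 1578*885481) + 849139) = sqrt((-712000 - 2642742040 + 1397289018) + 849139) = sqrt(-1246165022 + 849139) = sqrt(-1245315883) = I*sqrt(1245315883)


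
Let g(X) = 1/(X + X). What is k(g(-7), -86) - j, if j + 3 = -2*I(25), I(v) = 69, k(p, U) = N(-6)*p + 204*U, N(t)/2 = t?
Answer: -121815/7 ≈ -17402.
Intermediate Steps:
N(t) = 2*t
g(X) = 1/(2*X)
k(p, U) = -12*p + 204*U (k(p, U) = (2*(-6))*p + 204*U = -12*p + 204*U)
j = -141 (j = -3 - 2*69 = -3 - 138 = -141)
k(g(-7), -86) - j = (-6/(-7) + 204*(-86)) - 1*(-141) = (-6*(-1)/7 - 17544) + 141 = (-12*(-1/14) - 17544) + 141 = (6/7 - 17544) + 141 = -122802/7 + 141 = -121815/7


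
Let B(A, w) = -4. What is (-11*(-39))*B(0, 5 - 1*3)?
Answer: -1716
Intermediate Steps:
(-11*(-39))*B(0, 5 - 1*3) = -11*(-39)*(-4) = 429*(-4) = -1716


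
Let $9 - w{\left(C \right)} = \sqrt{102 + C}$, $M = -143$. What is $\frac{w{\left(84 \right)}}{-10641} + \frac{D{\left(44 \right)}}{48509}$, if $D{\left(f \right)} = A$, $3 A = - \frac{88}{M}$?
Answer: $- \frac{5647177}{6710395497} + \frac{\sqrt{186}}{10641} \approx 0.00044011$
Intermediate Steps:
$A = \frac{8}{39}$ ($A = \frac{\left(-88\right) \frac{1}{-143}}{3} = \frac{\left(-88\right) \left(- \frac{1}{143}\right)}{3} = \frac{1}{3} \cdot \frac{8}{13} = \frac{8}{39} \approx 0.20513$)
$w{\left(C \right)} = 9 - \sqrt{102 + C}$
$D{\left(f \right)} = \frac{8}{39}$
$\frac{w{\left(84 \right)}}{-10641} + \frac{D{\left(44 \right)}}{48509} = \frac{9 - \sqrt{102 + 84}}{-10641} + \frac{8}{39 \cdot 48509} = \left(9 - \sqrt{186}\right) \left(- \frac{1}{10641}\right) + \frac{8}{39} \cdot \frac{1}{48509} = \left(- \frac{3}{3547} + \frac{\sqrt{186}}{10641}\right) + \frac{8}{1891851} = - \frac{5647177}{6710395497} + \frac{\sqrt{186}}{10641}$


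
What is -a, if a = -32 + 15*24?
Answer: -328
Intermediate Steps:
a = 328 (a = -32 + 360 = 328)
-a = -1*328 = -328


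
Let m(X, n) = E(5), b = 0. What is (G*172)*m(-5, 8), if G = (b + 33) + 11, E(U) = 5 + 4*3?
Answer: 128656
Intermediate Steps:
E(U) = 17 (E(U) = 5 + 12 = 17)
m(X, n) = 17
G = 44 (G = (0 + 33) + 11 = 33 + 11 = 44)
(G*172)*m(-5, 8) = (44*172)*17 = 7568*17 = 128656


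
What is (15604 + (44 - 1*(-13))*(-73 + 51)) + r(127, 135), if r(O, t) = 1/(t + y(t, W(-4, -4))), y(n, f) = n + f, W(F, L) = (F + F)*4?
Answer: 3415301/238 ≈ 14350.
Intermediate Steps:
W(F, L) = 8*F (W(F, L) = (2*F)*4 = 8*F)
y(n, f) = f + n
r(O, t) = 1/(-32 + 2*t) (r(O, t) = 1/(t + (8*(-4) + t)) = 1/(t + (-32 + t)) = 1/(-32 + 2*t))
(15604 + (44 - 1*(-13))*(-73 + 51)) + r(127, 135) = (15604 + (44 - 1*(-13))*(-73 + 51)) + 1/(2*(-16 + 135)) = (15604 + (44 + 13)*(-22)) + (½)/119 = (15604 + 57*(-22)) + (½)*(1/119) = (15604 - 1254) + 1/238 = 14350 + 1/238 = 3415301/238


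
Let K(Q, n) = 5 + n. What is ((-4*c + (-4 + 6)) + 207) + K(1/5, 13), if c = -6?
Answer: 251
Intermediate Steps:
((-4*c + (-4 + 6)) + 207) + K(1/5, 13) = ((-4*(-6) + (-4 + 6)) + 207) + (5 + 13) = ((24 + 2) + 207) + 18 = (26 + 207) + 18 = 233 + 18 = 251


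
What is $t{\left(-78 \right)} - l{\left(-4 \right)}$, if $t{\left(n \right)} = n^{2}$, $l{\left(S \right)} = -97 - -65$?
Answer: $6116$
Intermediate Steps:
$l{\left(S \right)} = -32$ ($l{\left(S \right)} = -97 + 65 = -32$)
$t{\left(-78 \right)} - l{\left(-4 \right)} = \left(-78\right)^{2} - -32 = 6084 + 32 = 6116$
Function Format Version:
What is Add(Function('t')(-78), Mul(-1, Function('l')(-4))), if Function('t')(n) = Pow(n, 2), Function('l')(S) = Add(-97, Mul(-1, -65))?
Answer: 6116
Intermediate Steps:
Function('l')(S) = -32 (Function('l')(S) = Add(-97, 65) = -32)
Add(Function('t')(-78), Mul(-1, Function('l')(-4))) = Add(Pow(-78, 2), Mul(-1, -32)) = Add(6084, 32) = 6116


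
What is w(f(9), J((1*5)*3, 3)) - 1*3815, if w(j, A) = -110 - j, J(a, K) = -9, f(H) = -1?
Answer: -3924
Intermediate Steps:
w(f(9), J((1*5)*3, 3)) - 1*3815 = (-110 - 1*(-1)) - 1*3815 = (-110 + 1) - 3815 = -109 - 3815 = -3924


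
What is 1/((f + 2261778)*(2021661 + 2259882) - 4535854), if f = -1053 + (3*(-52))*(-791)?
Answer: 1/10207712042849 ≈ 9.7965e-14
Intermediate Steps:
f = 122343 (f = -1053 - 156*(-791) = -1053 + 123396 = 122343)
1/((f + 2261778)*(2021661 + 2259882) - 4535854) = 1/((122343 + 2261778)*(2021661 + 2259882) - 4535854) = 1/(2384121*4281543 - 4535854) = 1/(10207716578703 - 4535854) = 1/10207712042849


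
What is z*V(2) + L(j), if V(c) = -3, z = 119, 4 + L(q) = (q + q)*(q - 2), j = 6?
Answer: -313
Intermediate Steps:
L(q) = -4 + 2*q*(-2 + q) (L(q) = -4 + (q + q)*(q - 2) = -4 + (2*q)*(-2 + q) = -4 + 2*q*(-2 + q))
z*V(2) + L(j) = 119*(-3) + (-4 - 4*6 + 2*6²) = -357 + (-4 - 24 + 2*36) = -357 + (-4 - 24 + 72) = -357 + 44 = -313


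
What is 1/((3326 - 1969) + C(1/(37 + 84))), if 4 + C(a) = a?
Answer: 121/163714 ≈ 0.00073909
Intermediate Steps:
C(a) = -4 + a
1/((3326 - 1969) + C(1/(37 + 84))) = 1/((3326 - 1969) + (-4 + 1/(37 + 84))) = 1/(1357 + (-4 + 1/121)) = 1/(1357 - 483/121) = 1/(163714/121) = 121/163714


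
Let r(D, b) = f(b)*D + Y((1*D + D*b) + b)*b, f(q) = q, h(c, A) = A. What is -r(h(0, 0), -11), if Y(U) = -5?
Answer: -55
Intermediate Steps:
r(D, b) = -5*b + D*b (r(D, b) = b*D - 5*b = D*b - 5*b = -5*b + D*b)
-r(h(0, 0), -11) = -(-11)*(-5 + 0) = -(-11)*(-5) = -1*55 = -55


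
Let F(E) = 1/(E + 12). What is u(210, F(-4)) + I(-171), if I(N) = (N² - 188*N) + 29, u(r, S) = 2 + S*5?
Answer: 491365/8 ≈ 61421.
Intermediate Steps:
F(E) = 1/(12 + E)
u(r, S) = 2 + 5*S
I(N) = 29 + N² - 188*N
u(210, F(-4)) + I(-171) = (2 + 5/(12 - 4)) + (29 + (-171)² - 188*(-171)) = (2 + 5/8) + (29 + 29241 + 32148) = (2 + 5*(⅛)) + 61418 = (2 + 5/8) + 61418 = 21/8 + 61418 = 491365/8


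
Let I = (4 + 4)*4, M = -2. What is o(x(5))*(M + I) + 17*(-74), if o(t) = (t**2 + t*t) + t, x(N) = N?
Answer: 392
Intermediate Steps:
o(t) = t + 2*t**2 (o(t) = (t**2 + t**2) + t = 2*t**2 + t = t + 2*t**2)
I = 32 (I = 8*4 = 32)
o(x(5))*(M + I) + 17*(-74) = (5*(1 + 2*5))*(-2 + 32) + 17*(-74) = (5*(1 + 10))*30 - 1258 = (5*11)*30 - 1258 = 55*30 - 1258 = 1650 - 1258 = 392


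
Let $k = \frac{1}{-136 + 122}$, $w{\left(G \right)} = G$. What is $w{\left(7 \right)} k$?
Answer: $- \frac{1}{2} \approx -0.5$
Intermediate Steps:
$k = - \frac{1}{14}$ ($k = \frac{1}{-14} = - \frac{1}{14} \approx -0.071429$)
$w{\left(7 \right)} k = 7 \left(- \frac{1}{14}\right) = - \frac{1}{2}$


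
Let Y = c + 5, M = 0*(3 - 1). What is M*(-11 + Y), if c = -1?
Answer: 0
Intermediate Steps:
M = 0 (M = 0*2 = 0)
Y = 4 (Y = -1 + 5 = 4)
M*(-11 + Y) = 0*(-11 + 4) = 0*(-7) = 0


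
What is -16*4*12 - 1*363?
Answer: -1131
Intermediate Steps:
-16*4*12 - 1*363 = -64*12 - 363 = -768 - 363 = -1131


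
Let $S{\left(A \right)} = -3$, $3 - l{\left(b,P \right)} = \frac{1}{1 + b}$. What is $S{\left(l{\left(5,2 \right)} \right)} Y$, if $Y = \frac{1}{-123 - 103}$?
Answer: $\frac{3}{226} \approx 0.013274$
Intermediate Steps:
$l{\left(b,P \right)} = 3 - \frac{1}{1 + b}$
$Y = - \frac{1}{226}$ ($Y = \frac{1}{-226} = - \frac{1}{226} \approx -0.0044248$)
$S{\left(l{\left(5,2 \right)} \right)} Y = \left(-3\right) \left(- \frac{1}{226}\right) = \frac{3}{226}$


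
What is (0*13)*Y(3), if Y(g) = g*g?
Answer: 0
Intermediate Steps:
Y(g) = g**2
(0*13)*Y(3) = (0*13)*3**2 = 0*9 = 0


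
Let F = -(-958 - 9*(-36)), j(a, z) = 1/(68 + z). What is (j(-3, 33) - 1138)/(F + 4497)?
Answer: -114937/518231 ≈ -0.22179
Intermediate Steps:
F = 634 (F = -(-958 + 324) = -1*(-634) = 634)
(j(-3, 33) - 1138)/(F + 4497) = (1/(68 + 33) - 1138)/(634 + 4497) = (1/101 - 1138)/5131 = (1/101 - 1138)*(1/5131) = -114937/101*1/5131 = -114937/518231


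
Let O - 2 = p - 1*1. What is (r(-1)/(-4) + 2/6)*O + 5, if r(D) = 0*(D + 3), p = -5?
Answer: 11/3 ≈ 3.6667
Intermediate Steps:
r(D) = 0 (r(D) = 0*(3 + D) = 0)
O = -4 (O = 2 + (-5 - 1*1) = 2 + (-5 - 1) = 2 - 6 = -4)
(r(-1)/(-4) + 2/6)*O + 5 = (0/(-4) + 2/6)*(-4) + 5 = (0*(-¼) + 2*(⅙))*(-4) + 5 = (0 + ⅓)*(-4) + 5 = (⅓)*(-4) + 5 = -4/3 + 5 = 11/3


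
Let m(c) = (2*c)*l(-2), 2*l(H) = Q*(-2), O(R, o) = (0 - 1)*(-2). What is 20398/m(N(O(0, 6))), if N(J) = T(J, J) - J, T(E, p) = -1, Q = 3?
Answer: 10199/9 ≈ 1133.2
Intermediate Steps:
O(R, o) = 2 (O(R, o) = -1*(-2) = 2)
l(H) = -3 (l(H) = (3*(-2))/2 = (½)*(-6) = -3)
N(J) = -1 - J
m(c) = -6*c (m(c) = (2*c)*(-3) = -6*c)
20398/m(N(O(0, 6))) = 20398/((-6*(-1 - 1*2))) = 20398/((-6*(-1 - 2))) = 20398/((-6*(-3))) = 20398/18 = 20398*(1/18) = 10199/9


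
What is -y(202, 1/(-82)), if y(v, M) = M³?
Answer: 1/551368 ≈ 1.8137e-6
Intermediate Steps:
-y(202, 1/(-82)) = -(1/(-82))³ = -(-1/82)³ = -1*(-1/551368) = 1/551368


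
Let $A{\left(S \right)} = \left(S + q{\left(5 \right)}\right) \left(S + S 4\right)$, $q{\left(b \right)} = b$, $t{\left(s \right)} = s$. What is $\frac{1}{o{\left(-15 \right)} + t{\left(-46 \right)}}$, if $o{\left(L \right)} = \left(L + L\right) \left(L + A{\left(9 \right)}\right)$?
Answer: $- \frac{1}{18496} \approx -5.4066 \cdot 10^{-5}$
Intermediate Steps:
$A{\left(S \right)} = 5 S \left(5 + S\right)$ ($A{\left(S \right)} = \left(S + 5\right) \left(S + S 4\right) = \left(5 + S\right) \left(S + 4 S\right) = \left(5 + S\right) 5 S = 5 S \left(5 + S\right)$)
$o{\left(L \right)} = 2 L \left(630 + L\right)$ ($o{\left(L \right)} = \left(L + L\right) \left(L + 5 \cdot 9 \left(5 + 9\right)\right) = 2 L \left(L + 5 \cdot 9 \cdot 14\right) = 2 L \left(L + 630\right) = 2 L \left(630 + L\right)$)
$\frac{1}{o{\left(-15 \right)} + t{\left(-46 \right)}} = \frac{1}{2 \left(-15\right) \left(630 - 15\right) - 46} = \frac{1}{2 \left(-15\right) 615 - 46} = \frac{1}{-18450 - 46} = \frac{1}{-18496} = - \frac{1}{18496}$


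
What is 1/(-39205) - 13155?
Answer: -515741776/39205 ≈ -13155.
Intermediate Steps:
1/(-39205) - 13155 = -1/39205 - 13155 = -515741776/39205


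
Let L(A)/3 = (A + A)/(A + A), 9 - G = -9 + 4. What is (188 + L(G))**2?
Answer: 36481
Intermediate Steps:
G = 14 (G = 9 - (-9 + 4) = 9 - 1*(-5) = 9 + 5 = 14)
L(A) = 3 (L(A) = 3*((A + A)/(A + A)) = 3*((2*A)/((2*A))) = 3*((2*A)*(1/(2*A))) = 3*1 = 3)
(188 + L(G))**2 = (188 + 3)**2 = 191**2 = 36481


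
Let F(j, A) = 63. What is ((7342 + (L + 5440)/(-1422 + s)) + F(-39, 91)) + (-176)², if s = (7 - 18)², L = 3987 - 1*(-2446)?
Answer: 49921808/1301 ≈ 38372.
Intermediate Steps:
L = 6433 (L = 3987 + 2446 = 6433)
s = 121 (s = (-11)² = 121)
((7342 + (L + 5440)/(-1422 + s)) + F(-39, 91)) + (-176)² = ((7342 + (6433 + 5440)/(-1422 + 121)) + 63) + (-176)² = ((7342 + 11873/(-1301)) + 63) + 30976 = ((7342 + 11873*(-1/1301)) + 63) + 30976 = ((7342 - 11873/1301) + 63) + 30976 = (9540069/1301 + 63) + 30976 = 9622032/1301 + 30976 = 49921808/1301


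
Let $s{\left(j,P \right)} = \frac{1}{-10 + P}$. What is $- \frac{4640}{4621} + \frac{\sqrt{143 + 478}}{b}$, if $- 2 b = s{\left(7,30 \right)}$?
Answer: $- \frac{4640}{4621} - 120 \sqrt{69} \approx -997.8$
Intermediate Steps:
$b = - \frac{1}{40}$ ($b = - \frac{1}{2 \left(-10 + 30\right)} = - \frac{1}{2 \cdot 20} = \left(- \frac{1}{2}\right) \frac{1}{20} = - \frac{1}{40} \approx -0.025$)
$- \frac{4640}{4621} + \frac{\sqrt{143 + 478}}{b} = - \frac{4640}{4621} + \frac{\sqrt{143 + 478}}{- \frac{1}{40}} = \left(-4640\right) \frac{1}{4621} + \sqrt{621} \left(-40\right) = - \frac{4640}{4621} + 3 \sqrt{69} \left(-40\right) = - \frac{4640}{4621} - 120 \sqrt{69}$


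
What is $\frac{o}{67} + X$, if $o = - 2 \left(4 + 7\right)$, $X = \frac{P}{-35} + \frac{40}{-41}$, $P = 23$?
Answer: $- \frac{188551}{96145} \approx -1.9611$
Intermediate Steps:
$X = - \frac{2343}{1435}$ ($X = \frac{23}{-35} + \frac{40}{-41} = 23 \left(- \frac{1}{35}\right) + 40 \left(- \frac{1}{41}\right) = - \frac{23}{35} - \frac{40}{41} = - \frac{2343}{1435} \approx -1.6328$)
$o = -22$ ($o = \left(-2\right) 11 = -22$)
$\frac{o}{67} + X = - \frac{22}{67} - \frac{2343}{1435} = - \frac{188551}{96145}$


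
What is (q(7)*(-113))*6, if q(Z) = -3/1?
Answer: 2034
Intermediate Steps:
q(Z) = -3 (q(Z) = -3*1 = -3)
(q(7)*(-113))*6 = -3*(-113)*6 = 339*6 = 2034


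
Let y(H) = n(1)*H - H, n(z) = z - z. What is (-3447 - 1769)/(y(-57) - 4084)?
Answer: 5216/4027 ≈ 1.2953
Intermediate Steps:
n(z) = 0
y(H) = -H (y(H) = 0*H - H = 0 - H = -H)
(-3447 - 1769)/(y(-57) - 4084) = (-3447 - 1769)/(-1*(-57) - 4084) = -5216/(57 - 4084) = -5216/(-4027) = -5216*(-1/4027) = 5216/4027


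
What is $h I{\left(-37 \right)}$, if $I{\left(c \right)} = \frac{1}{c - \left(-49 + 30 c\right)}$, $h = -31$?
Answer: $- \frac{31}{1122} \approx -0.027629$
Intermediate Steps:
$I{\left(c \right)} = \frac{1}{49 - 29 c}$ ($I{\left(c \right)} = \frac{1}{c - \left(-49 + 30 c\right)} = \frac{1}{49 - 29 c}$)
$h I{\left(-37 \right)} = - 31 \left(- \frac{1}{-49 + 29 \left(-37\right)}\right) = - 31 \left(- \frac{1}{-49 - 1073}\right) = - 31 \left(- \frac{1}{-1122}\right) = - 31 \left(\left(-1\right) \left(- \frac{1}{1122}\right)\right) = \left(-31\right) \frac{1}{1122} = - \frac{31}{1122}$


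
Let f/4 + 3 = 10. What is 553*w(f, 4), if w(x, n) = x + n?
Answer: 17696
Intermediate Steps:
f = 28 (f = -12 + 4*10 = -12 + 40 = 28)
w(x, n) = n + x
553*w(f, 4) = 553*(4 + 28) = 553*32 = 17696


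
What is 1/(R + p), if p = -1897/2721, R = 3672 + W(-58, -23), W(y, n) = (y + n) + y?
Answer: 2721/9611396 ≈ 0.00028310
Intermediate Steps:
W(y, n) = n + 2*y (W(y, n) = (n + y) + y = n + 2*y)
R = 3533 (R = 3672 + (-23 + 2*(-58)) = 3672 + (-23 - 116) = 3672 - 139 = 3533)
p = -1897/2721 (p = -1897*1/2721 = -1897/2721 ≈ -0.69717)
1/(R + p) = 1/(3533 - 1897/2721) = 1/(9611396/2721) = 2721/9611396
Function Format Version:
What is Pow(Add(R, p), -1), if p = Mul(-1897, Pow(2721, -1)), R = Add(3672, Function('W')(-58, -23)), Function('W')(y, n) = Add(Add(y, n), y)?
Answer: Rational(2721, 9611396) ≈ 0.00028310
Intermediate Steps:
Function('W')(y, n) = Add(n, Mul(2, y)) (Function('W')(y, n) = Add(Add(n, y), y) = Add(n, Mul(2, y)))
R = 3533 (R = Add(3672, Add(-23, Mul(2, -58))) = Add(3672, Add(-23, -116)) = Add(3672, -139) = 3533)
p = Rational(-1897, 2721) (p = Mul(-1897, Rational(1, 2721)) = Rational(-1897, 2721) ≈ -0.69717)
Pow(Add(R, p), -1) = Pow(Add(3533, Rational(-1897, 2721)), -1) = Pow(Rational(9611396, 2721), -1) = Rational(2721, 9611396)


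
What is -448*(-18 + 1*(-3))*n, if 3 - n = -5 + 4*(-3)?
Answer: 188160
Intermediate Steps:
n = 20 (n = 3 - (-5 + 4*(-3)) = 3 - (-5 - 12) = 3 - 1*(-17) = 3 + 17 = 20)
-448*(-18 + 1*(-3))*n = -448*(-18 + 1*(-3))*20 = -448*(-18 - 3)*20 = -(-9408)*20 = -448*(-420) = 188160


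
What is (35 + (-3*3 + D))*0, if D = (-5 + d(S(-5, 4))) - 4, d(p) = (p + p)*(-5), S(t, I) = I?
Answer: 0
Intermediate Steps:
d(p) = -10*p (d(p) = (2*p)*(-5) = -10*p)
D = -49 (D = (-5 - 10*4) - 4 = (-5 - 40) - 4 = -45 - 4 = -49)
(35 + (-3*3 + D))*0 = (35 + (-3*3 - 49))*0 = (35 + (-9 - 49))*0 = (35 - 58)*0 = -23*0 = 0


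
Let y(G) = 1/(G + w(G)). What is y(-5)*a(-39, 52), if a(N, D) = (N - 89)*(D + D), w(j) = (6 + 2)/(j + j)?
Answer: 66560/29 ≈ 2295.2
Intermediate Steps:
w(j) = 4/j (w(j) = 8/((2*j)) = 8*(1/(2*j)) = 4/j)
a(N, D) = 2*D*(-89 + N) (a(N, D) = (-89 + N)*(2*D) = 2*D*(-89 + N))
y(G) = 1/(G + 4/G)
y(-5)*a(-39, 52) = (-5/(4 + (-5)²))*(2*52*(-89 - 39)) = (-5/(4 + 25))*(2*52*(-128)) = -5/29*(-13312) = 66560/29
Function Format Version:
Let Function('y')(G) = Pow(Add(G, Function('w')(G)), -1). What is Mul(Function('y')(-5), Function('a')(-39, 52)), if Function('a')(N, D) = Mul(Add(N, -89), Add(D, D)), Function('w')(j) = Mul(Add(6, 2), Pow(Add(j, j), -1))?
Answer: Rational(66560, 29) ≈ 2295.2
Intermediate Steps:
Function('w')(j) = Mul(4, Pow(j, -1)) (Function('w')(j) = Mul(8, Pow(Mul(2, j), -1)) = Mul(8, Mul(Rational(1, 2), Pow(j, -1))) = Mul(4, Pow(j, -1)))
Function('a')(N, D) = Mul(2, D, Add(-89, N)) (Function('a')(N, D) = Mul(Add(-89, N), Mul(2, D)) = Mul(2, D, Add(-89, N)))
Function('y')(G) = Pow(Add(G, Mul(4, Pow(G, -1))), -1)
Mul(Function('y')(-5), Function('a')(-39, 52)) = Mul(Mul(-5, Pow(Add(4, Pow(-5, 2)), -1)), Mul(2, 52, Add(-89, -39))) = Mul(Mul(-5, Pow(Add(4, 25), -1)), Mul(2, 52, -128)) = Mul(Mul(-5, Pow(29, -1)), -13312) = Mul(Mul(-5, Rational(1, 29)), -13312) = Mul(Rational(-5, 29), -13312) = Rational(66560, 29)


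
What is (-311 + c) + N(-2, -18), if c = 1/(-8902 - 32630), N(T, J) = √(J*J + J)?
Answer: -12916453/41532 + 3*√34 ≈ -293.51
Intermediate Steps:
N(T, J) = √(J + J²) (N(T, J) = √(J² + J) = √(J + J²))
c = -1/41532 (c = 1/(-41532) = -1/41532 ≈ -2.4078e-5)
(-311 + c) + N(-2, -18) = (-311 - 1/41532) + √(-18*(1 - 18)) = -12916453/41532 + √(-18*(-17)) = -12916453/41532 + √306 = -12916453/41532 + 3*√34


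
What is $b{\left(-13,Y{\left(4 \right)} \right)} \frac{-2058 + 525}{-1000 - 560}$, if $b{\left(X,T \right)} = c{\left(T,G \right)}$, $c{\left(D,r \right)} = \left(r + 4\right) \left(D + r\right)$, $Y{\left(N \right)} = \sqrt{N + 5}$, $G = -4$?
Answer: $0$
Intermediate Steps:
$Y{\left(N \right)} = \sqrt{5 + N}$
$c{\left(D,r \right)} = \left(4 + r\right) \left(D + r\right)$
$b{\left(X,T \right)} = 0$ ($b{\left(X,T \right)} = \left(-4\right)^{2} + 4 T + 4 \left(-4\right) + T \left(-4\right) = 16 + 4 T - 16 - 4 T = 0$)
$b{\left(-13,Y{\left(4 \right)} \right)} \frac{-2058 + 525}{-1000 - 560} = 0 \frac{-2058 + 525}{-1000 - 560} = 0 \left(- \frac{1533}{-1560}\right) = 0 \left(\left(-1533\right) \left(- \frac{1}{1560}\right)\right) = 0 \cdot \frac{511}{520} = 0$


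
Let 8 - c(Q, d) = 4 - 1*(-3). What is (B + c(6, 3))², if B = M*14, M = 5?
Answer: 5041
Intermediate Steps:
c(Q, d) = 1 (c(Q, d) = 8 - (4 - 1*(-3)) = 8 - (4 + 3) = 8 - 1*7 = 8 - 7 = 1)
B = 70 (B = 5*14 = 70)
(B + c(6, 3))² = (70 + 1)² = 71² = 5041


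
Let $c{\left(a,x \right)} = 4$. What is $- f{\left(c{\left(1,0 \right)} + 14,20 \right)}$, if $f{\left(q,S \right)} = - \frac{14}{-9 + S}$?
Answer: $\frac{14}{11} \approx 1.2727$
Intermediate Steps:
$- f{\left(c{\left(1,0 \right)} + 14,20 \right)} = - \frac{-14}{-9 + 20} = - \frac{-14}{11} = \left(-1\right) \left(- \frac{14}{11}\right) = \frac{14}{11}$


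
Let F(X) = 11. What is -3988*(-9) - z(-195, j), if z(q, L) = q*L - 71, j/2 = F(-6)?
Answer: 40253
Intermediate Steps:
j = 22 (j = 2*11 = 22)
z(q, L) = -71 + L*q (z(q, L) = L*q - 71 = -71 + L*q)
-3988*(-9) - z(-195, j) = -3988*(-9) - (-71 + 22*(-195)) = 35892 - (-71 - 4290) = 35892 - 1*(-4361) = 35892 + 4361 = 40253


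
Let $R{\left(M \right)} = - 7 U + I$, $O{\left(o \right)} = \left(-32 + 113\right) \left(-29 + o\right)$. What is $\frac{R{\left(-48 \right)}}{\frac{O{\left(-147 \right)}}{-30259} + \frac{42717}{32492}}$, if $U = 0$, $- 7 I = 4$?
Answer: $- \frac{3932701712}{12290457585} \approx -0.31998$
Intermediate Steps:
$I = - \frac{4}{7}$ ($I = \left(- \frac{1}{7}\right) 4 = - \frac{4}{7} \approx -0.57143$)
$O{\left(o \right)} = -2349 + 81 o$ ($O{\left(o \right)} = 81 \left(-29 + o\right) = -2349 + 81 o$)
$R{\left(M \right)} = - \frac{4}{7}$ ($R{\left(M \right)} = \left(-7\right) 0 - \frac{4}{7} = 0 - \frac{4}{7} = - \frac{4}{7}$)
$\frac{R{\left(-48 \right)}}{\frac{O{\left(-147 \right)}}{-30259} + \frac{42717}{32492}} = - \frac{4}{7 \left(\frac{-2349 + 81 \left(-147\right)}{-30259} + \frac{42717}{32492}\right)} = - \frac{4}{7 \left(\left(-2349 - 11907\right) \left(- \frac{1}{30259}\right) + 42717 \cdot \frac{1}{32492}\right)} = - \frac{4}{7 \left(\left(-14256\right) \left(- \frac{1}{30259}\right) + \frac{42717}{32492}\right)} = - \frac{4}{7 \left(\frac{14256}{30259} + \frac{42717}{32492}\right)} = - \frac{4}{7 \cdot \frac{1755779655}{983175428}} = \left(- \frac{4}{7}\right) \frac{983175428}{1755779655} = - \frac{3932701712}{12290457585}$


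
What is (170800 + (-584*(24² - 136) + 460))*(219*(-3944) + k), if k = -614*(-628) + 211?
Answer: 40958858100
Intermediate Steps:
k = 385803 (k = 385592 + 211 = 385803)
(170800 + (-584*(24² - 136) + 460))*(219*(-3944) + k) = (170800 + (-584*(24² - 136) + 460))*(219*(-3944) + 385803) = (170800 + (-584*(576 - 136) + 460))*(-863736 + 385803) = (170800 + (-584*440 + 460))*(-477933) = (170800 + (-256960 + 460))*(-477933) = (170800 - 256500)*(-477933) = -85700*(-477933) = 40958858100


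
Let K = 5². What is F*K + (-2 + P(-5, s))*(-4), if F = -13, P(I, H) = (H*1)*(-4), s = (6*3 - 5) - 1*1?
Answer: -125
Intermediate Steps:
s = 12 (s = (18 - 5) - 1 = 13 - 1 = 12)
P(I, H) = -4*H (P(I, H) = H*(-4) = -4*H)
K = 25
F*K + (-2 + P(-5, s))*(-4) = -13*25 + (-2 - 4*12)*(-4) = -325 + (-2 - 48)*(-4) = -325 - 50*(-4) = -325 + 200 = -125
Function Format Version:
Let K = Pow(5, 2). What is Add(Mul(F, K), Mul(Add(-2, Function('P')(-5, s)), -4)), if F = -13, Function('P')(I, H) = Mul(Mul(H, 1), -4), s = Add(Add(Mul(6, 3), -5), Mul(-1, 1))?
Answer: -125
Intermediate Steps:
s = 12 (s = Add(Add(18, -5), -1) = Add(13, -1) = 12)
Function('P')(I, H) = Mul(-4, H) (Function('P')(I, H) = Mul(H, -4) = Mul(-4, H))
K = 25
Add(Mul(F, K), Mul(Add(-2, Function('P')(-5, s)), -4)) = Add(Mul(-13, 25), Mul(Add(-2, Mul(-4, 12)), -4)) = Add(-325, Mul(Add(-2, -48), -4)) = Add(-325, Mul(-50, -4)) = Add(-325, 200) = -125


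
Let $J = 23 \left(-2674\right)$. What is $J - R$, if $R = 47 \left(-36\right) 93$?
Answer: $95854$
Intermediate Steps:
$R = -157356$ ($R = \left(-1692\right) 93 = -157356$)
$J = -61502$
$J - R = -61502 - -157356 = -61502 + 157356 = 95854$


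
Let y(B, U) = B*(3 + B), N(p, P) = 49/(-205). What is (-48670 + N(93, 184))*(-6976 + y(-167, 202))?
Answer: -203658668388/205 ≈ -9.9346e+8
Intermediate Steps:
N(p, P) = -49/205 (N(p, P) = 49*(-1/205) = -49/205)
(-48670 + N(93, 184))*(-6976 + y(-167, 202)) = (-48670 - 49/205)*(-6976 - 167*(3 - 167)) = -9977399*(-6976 - 167*(-164))/205 = -9977399*(-6976 + 27388)/205 = -9977399/205*20412 = -203658668388/205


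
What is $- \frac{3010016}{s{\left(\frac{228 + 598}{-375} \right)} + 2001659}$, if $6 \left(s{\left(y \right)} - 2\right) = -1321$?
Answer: $- \frac{18060096}{12008645} \approx -1.5039$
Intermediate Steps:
$s{\left(y \right)} = - \frac{1309}{6}$ ($s{\left(y \right)} = 2 + \frac{1}{6} \left(-1321\right) = 2 - \frac{1321}{6} = - \frac{1309}{6}$)
$- \frac{3010016}{s{\left(\frac{228 + 598}{-375} \right)} + 2001659} = - \frac{3010016}{- \frac{1309}{6} + 2001659} = - \frac{3010016}{\frac{12008645}{6}} = \left(-3010016\right) \frac{6}{12008645} = - \frac{18060096}{12008645}$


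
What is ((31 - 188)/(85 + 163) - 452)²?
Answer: 12600736009/61504 ≈ 2.0488e+5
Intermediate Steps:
((31 - 188)/(85 + 163) - 452)² = (-157/248 - 452)² = (-112253/248)² = 12600736009/61504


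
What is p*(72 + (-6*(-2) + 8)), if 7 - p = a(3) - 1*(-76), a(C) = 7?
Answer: -6992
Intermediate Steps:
p = -76 (p = 7 - (7 - 1*(-76)) = 7 - (7 + 76) = 7 - 1*83 = 7 - 83 = -76)
p*(72 + (-6*(-2) + 8)) = -76*(72 + (-6*(-2) + 8)) = -76*(72 + (12 + 8)) = -76*(72 + 20) = -76*92 = -6992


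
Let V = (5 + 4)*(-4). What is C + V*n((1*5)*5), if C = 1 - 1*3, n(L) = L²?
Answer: -22502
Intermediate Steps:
V = -36 (V = 9*(-4) = -36)
C = -2 (C = 1 - 3 = -2)
C + V*n((1*5)*5) = -2 - 36*((1*5)*5)² = -2 - 36*(5*5)² = -2 - 36*25² = -2 - 36*625 = -2 - 22500 = -22502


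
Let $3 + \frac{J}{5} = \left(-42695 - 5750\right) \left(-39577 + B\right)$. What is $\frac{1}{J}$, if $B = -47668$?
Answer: $\frac{1}{21132920110} \approx 4.732 \cdot 10^{-11}$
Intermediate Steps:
$J = 21132920110$ ($J = -15 + 5 \left(-42695 - 5750\right) \left(-39577 - 47668\right) = -15 + 5 \left(\left(-48445\right) \left(-87245\right)\right) = -15 + 5 \cdot 4226584025 = -15 + 21132920125 = 21132920110$)
$\frac{1}{J} = \frac{1}{21132920110}$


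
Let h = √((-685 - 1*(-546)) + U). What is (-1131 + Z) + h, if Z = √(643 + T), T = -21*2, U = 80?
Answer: -1131 + √601 + I*√59 ≈ -1106.5 + 7.6811*I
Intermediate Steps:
T = -42
Z = √601 (Z = √(643 - 42) = √601 ≈ 24.515)
h = I*√59 (h = √((-685 - 1*(-546)) + 80) = √((-685 + 546) + 80) = √(-139 + 80) = √(-59) = I*√59 ≈ 7.6811*I)
(-1131 + Z) + h = (-1131 + √601) + I*√59 = -1131 + √601 + I*√59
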